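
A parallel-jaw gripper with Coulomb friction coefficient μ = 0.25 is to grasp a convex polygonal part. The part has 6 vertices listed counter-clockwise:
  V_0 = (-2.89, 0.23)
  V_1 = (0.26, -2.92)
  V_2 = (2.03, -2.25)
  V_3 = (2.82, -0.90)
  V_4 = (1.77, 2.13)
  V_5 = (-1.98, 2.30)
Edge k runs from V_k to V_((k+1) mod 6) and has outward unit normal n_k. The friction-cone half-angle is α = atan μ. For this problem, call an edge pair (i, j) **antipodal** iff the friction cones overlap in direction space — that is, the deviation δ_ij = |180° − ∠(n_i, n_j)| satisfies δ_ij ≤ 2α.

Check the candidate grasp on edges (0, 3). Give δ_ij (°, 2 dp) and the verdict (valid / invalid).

δ = 25.89°, valid

α = atan 0.25 = 14.04°;  2α = 28.07°
edge 0: e_0 = (+3.15, -3.15);  n_0 = (-0.7071, -0.7071)
edge 3: e_3 = (-1.05, +3.03);  n_3 = (+0.9449, +0.3274)
∠(n_0, n_3) = 154.11°
δ = |180° − 154.11°| = 25.89°
25.89° ≤ 2α = 28.07°  →  valid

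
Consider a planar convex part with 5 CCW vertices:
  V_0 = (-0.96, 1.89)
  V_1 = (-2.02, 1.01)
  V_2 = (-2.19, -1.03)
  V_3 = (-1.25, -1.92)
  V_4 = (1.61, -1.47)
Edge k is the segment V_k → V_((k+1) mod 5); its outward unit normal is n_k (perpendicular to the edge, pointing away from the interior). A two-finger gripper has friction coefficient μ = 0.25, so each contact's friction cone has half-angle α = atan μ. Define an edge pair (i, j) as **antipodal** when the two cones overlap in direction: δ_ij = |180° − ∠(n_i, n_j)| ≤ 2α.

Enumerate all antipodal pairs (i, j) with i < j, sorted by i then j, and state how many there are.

α = atan 0.25 = 14.04°;  2α = 28.07°
n_0 = (-0.6388, +0.7694)
n_1 = (-0.9965, +0.0830)
n_2 = (-0.6875, -0.7262)
n_3 = (+0.1554, -0.9878)
n_4 = (+0.7943, +0.6075)
  (0,1): δ = 134.46°  ·
  (0,2): δ = 83.13°  ·
  (0,3): δ = 30.76°  ·
  (0,4): δ = 87.71°  ·
  (1,2): δ = 128.67°  ·
  (1,3): δ = 76.29°  ·
  (1,4): δ = 42.18°  ·
  (2,3): δ = 127.62°  ·
  (2,4): δ = 9.15°  ✓
  (3,4): δ = 61.53°  ·
antipodal pairs: 1

count = 1; pairs: (2,4)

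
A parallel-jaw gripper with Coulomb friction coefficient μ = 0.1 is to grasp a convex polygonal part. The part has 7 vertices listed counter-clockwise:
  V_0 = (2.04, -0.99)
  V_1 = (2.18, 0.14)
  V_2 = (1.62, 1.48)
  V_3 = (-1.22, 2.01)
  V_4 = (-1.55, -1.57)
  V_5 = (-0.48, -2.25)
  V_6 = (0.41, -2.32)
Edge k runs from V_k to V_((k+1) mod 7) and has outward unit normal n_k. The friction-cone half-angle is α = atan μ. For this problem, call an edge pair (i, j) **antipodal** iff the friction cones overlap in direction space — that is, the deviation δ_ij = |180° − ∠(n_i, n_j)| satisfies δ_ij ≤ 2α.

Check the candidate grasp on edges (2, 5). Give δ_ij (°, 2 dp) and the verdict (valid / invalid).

α = atan 0.1 = 5.71°;  2α = 11.42°
edge 2: e_2 = (-2.84, +0.53);  n_2 = (+0.1835, +0.9830)
edge 5: e_5 = (+0.89, -0.07);  n_5 = (-0.0784, -0.9969)
∠(n_2, n_5) = 173.93°
δ = |180° − 173.93°| = 6.07°
6.07° ≤ 2α = 11.42°  →  valid

δ = 6.07°, valid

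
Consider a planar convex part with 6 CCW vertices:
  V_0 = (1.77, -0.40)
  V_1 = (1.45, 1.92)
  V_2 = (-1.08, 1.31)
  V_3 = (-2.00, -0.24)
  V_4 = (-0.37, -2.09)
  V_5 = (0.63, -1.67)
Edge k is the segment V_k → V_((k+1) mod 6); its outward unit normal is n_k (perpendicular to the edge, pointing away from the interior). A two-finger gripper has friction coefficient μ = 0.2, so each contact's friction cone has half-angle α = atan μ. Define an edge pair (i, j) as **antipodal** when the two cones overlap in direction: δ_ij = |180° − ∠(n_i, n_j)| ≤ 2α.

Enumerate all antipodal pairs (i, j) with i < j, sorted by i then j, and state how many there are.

count = 2; pairs: (1,4), (2,5)

α = atan 0.2 = 11.31°;  2α = 22.62°
n_0 = (+0.9906, +0.1366)
n_1 = (-0.2344, +0.9721)
n_2 = (-0.8599, +0.5104)
n_3 = (-0.7503, -0.6611)
n_4 = (+0.3872, -0.9220)
n_5 = (+0.7442, -0.6680)
  (0,1): δ = 84.30°  ·
  (0,2): δ = 38.54°  ·
  (0,3): δ = 33.53°  ·
  (0,4): δ = 104.93°  ·
  (0,5): δ = 130.23°  ·
  (1,2): δ = 134.25°  ·
  (1,3): δ = 62.17°  ·
  (1,4): δ = 9.23°  ✓
  (1,5): δ = 34.53°  ·
  (2,3): δ = 107.93°  ·
  (2,4): δ = 36.53°  ·
  (2,5): δ = 11.22°  ✓
  (3,4): δ = 108.60°  ·
  (3,5): δ = 83.30°  ·
  (4,5): δ = 154.69°  ·
antipodal pairs: 2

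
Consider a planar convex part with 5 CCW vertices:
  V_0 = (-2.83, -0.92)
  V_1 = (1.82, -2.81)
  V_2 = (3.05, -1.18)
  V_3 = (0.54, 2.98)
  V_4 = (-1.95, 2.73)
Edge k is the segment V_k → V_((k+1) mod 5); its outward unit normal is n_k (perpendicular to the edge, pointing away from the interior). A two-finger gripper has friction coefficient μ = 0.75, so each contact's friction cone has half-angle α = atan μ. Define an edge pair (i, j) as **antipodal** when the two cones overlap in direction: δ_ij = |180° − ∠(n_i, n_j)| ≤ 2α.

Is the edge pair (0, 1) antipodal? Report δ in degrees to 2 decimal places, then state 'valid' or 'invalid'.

α = atan 0.75 = 36.87°;  2α = 73.74°
edge 0: e_0 = (+4.65, -1.89);  n_0 = (-0.3765, -0.9264)
edge 1: e_1 = (+1.23, +1.63);  n_1 = (+0.7982, -0.6023)
∠(n_0, n_1) = 75.08°
δ = |180° − 75.08°| = 104.92°
104.92° > 2α = 73.74°  →  invalid

δ = 104.92°, invalid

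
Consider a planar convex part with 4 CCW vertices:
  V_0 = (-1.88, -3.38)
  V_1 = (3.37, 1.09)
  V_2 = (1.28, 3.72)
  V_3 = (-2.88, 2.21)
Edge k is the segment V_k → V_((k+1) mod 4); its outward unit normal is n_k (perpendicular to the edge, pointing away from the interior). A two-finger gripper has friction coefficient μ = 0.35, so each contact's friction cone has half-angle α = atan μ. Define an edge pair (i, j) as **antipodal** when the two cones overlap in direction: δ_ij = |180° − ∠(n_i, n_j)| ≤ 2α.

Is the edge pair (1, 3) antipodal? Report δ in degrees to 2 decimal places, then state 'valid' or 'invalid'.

δ = 28.33°, valid

α = atan 0.35 = 19.29°;  2α = 38.58°
edge 1: e_1 = (-2.09, +2.63);  n_1 = (+0.7829, +0.6222)
edge 3: e_3 = (+1.00, -5.59);  n_3 = (-0.9844, -0.1761)
∠(n_1, n_3) = 151.67°
δ = |180° − 151.67°| = 28.33°
28.33° ≤ 2α = 38.58°  →  valid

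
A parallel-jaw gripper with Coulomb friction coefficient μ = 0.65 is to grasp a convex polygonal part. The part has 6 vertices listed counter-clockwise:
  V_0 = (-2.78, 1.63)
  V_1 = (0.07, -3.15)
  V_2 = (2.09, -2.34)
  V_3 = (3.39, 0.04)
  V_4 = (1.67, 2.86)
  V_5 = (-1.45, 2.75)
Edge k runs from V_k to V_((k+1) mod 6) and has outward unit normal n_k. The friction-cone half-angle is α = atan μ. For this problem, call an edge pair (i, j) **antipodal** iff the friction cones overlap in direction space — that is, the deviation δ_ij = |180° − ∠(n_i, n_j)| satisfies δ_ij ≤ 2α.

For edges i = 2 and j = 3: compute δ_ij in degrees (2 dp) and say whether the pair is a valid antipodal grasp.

α = atan 0.65 = 33.02°;  2α = 66.05°
edge 2: e_2 = (+1.30, +2.38);  n_2 = (+0.8776, -0.4794)
edge 3: e_3 = (-1.72, +2.82);  n_3 = (+0.8537, +0.5207)
∠(n_2, n_3) = 60.02°
δ = |180° − 60.02°| = 119.98°
119.98° > 2α = 66.05°  →  invalid

δ = 119.98°, invalid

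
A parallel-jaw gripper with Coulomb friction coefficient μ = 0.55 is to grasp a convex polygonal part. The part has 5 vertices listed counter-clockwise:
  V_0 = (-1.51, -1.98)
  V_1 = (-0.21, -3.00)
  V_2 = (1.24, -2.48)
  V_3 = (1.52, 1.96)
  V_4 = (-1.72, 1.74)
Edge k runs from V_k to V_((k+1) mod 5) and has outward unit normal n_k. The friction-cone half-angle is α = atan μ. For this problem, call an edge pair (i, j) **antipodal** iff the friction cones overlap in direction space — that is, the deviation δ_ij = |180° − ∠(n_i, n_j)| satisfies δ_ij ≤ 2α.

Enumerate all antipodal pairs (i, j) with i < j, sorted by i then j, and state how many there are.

α = atan 0.55 = 28.81°;  2α = 57.62°
n_0 = (-0.6173, -0.7867)
n_1 = (+0.3376, -0.9413)
n_2 = (+0.9980, -0.0629)
n_3 = (-0.0677, +0.9977)
n_4 = (-0.9984, -0.0564)
  (0,1): δ = 122.15°  ·
  (0,2): δ = 55.49°  ✓
  (0,3): δ = 42.00°  ✓
  (0,4): δ = 131.35°  ·
  (1,2): δ = 113.34°  ·
  (1,3): δ = 15.84°  ✓
  (1,4): δ = 73.50°  ·
  (2,3): δ = 82.51°  ·
  (2,4): δ = 6.84°  ✓
  (3,4): δ = 90.65°  ·
antipodal pairs: 4

count = 4; pairs: (0,2), (0,3), (1,3), (2,4)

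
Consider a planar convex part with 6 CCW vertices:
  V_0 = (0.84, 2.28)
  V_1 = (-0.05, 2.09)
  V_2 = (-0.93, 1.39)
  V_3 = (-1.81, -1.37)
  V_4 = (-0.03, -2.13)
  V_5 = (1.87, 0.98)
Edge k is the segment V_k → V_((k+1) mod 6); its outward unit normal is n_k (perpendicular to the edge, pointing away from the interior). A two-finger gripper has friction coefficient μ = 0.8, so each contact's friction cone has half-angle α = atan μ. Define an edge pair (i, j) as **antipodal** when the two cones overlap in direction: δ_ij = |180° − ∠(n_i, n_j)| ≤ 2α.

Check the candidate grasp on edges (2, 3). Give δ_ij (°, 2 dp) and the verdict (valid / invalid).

δ = 95.44°, invalid

α = atan 0.8 = 38.66°;  2α = 77.32°
edge 2: e_2 = (-0.88, -2.76);  n_2 = (-0.9527, +0.3038)
edge 3: e_3 = (+1.78, -0.76);  n_3 = (-0.3927, -0.9197)
∠(n_2, n_3) = 84.56°
δ = |180° − 84.56°| = 95.44°
95.44° > 2α = 77.32°  →  invalid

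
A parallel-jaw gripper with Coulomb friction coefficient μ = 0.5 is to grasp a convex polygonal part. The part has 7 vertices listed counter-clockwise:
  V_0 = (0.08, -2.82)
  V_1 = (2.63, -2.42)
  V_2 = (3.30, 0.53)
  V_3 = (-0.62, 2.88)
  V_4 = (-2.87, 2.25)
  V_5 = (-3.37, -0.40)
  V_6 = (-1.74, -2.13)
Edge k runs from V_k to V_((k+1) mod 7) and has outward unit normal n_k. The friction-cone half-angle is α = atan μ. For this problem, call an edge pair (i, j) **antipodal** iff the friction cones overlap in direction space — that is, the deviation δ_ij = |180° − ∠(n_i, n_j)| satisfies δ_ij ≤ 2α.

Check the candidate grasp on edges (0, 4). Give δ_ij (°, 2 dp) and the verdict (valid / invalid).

α = atan 0.5 = 26.57°;  2α = 53.13°
edge 0: e_0 = (+2.55, +0.40);  n_0 = (+0.1550, -0.9879)
edge 4: e_4 = (-0.50, -2.65);  n_4 = (-0.9827, +0.1854)
∠(n_0, n_4) = 109.60°
δ = |180° − 109.60°| = 70.40°
70.40° > 2α = 53.13°  →  invalid

δ = 70.40°, invalid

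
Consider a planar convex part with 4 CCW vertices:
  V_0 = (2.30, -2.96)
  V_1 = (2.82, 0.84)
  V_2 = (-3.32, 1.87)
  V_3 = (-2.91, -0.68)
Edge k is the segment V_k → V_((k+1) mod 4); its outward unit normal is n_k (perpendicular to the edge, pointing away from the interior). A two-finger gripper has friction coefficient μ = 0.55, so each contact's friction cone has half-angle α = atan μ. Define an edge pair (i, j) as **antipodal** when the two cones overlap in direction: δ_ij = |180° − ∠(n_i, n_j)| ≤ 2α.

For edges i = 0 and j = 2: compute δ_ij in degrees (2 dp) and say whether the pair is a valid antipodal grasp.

α = atan 0.55 = 28.81°;  2α = 57.62°
edge 0: e_0 = (+0.52, +3.80);  n_0 = (+0.9908, -0.1356)
edge 2: e_2 = (+0.41, -2.55);  n_2 = (-0.9873, -0.1587)
∠(n_0, n_2) = 163.07°
δ = |180° − 163.07°| = 16.93°
16.93° ≤ 2α = 57.62°  →  valid

δ = 16.93°, valid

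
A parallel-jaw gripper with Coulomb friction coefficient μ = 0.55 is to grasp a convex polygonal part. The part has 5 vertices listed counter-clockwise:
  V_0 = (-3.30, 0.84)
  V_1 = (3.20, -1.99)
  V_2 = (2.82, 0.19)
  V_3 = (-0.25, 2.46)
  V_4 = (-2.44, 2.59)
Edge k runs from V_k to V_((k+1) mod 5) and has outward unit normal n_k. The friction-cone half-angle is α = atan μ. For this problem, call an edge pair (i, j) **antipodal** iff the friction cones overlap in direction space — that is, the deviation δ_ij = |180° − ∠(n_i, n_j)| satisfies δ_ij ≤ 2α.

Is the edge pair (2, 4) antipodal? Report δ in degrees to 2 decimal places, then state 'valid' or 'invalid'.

α = atan 0.55 = 28.81°;  2α = 57.62°
edge 2: e_2 = (-3.07, +2.27);  n_2 = (+0.5945, +0.8041)
edge 4: e_4 = (-0.86, -1.75);  n_4 = (-0.8975, +0.4410)
∠(n_2, n_4) = 100.31°
δ = |180° − 100.31°| = 79.69°
79.69° > 2α = 57.62°  →  invalid

δ = 79.69°, invalid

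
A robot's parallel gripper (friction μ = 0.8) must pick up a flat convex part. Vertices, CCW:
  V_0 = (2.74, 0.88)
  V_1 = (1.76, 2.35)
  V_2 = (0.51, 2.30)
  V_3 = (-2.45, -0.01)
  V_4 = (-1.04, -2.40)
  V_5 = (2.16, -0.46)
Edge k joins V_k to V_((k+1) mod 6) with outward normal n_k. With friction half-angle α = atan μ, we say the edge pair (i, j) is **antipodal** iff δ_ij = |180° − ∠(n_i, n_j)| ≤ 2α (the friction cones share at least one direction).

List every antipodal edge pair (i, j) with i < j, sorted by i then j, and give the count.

α = atan 0.8 = 38.66°;  2α = 77.32°
n_0 = (+0.8321, +0.5547)
n_1 = (-0.0400, +0.9992)
n_2 = (-0.6152, +0.7883)
n_3 = (-0.8613, -0.5081)
n_4 = (+0.5184, -0.8551)
n_5 = (+0.9177, -0.3972)
  (0,1): δ = 121.40°  ·
  (0,2): δ = 85.72°  ·
  (0,3): δ = 3.15°  ✓
  (0,4): δ = 87.54°  ·
  (0,5): δ = 122.91°  ·
  (1,2): δ = 144.32°  ·
  (1,3): δ = 61.75°  ✓
  (1,4): δ = 28.94°  ✓
  (1,5): δ = 64.30°  ✓
  (2,3): δ = 97.43°  ·
  (2,4): δ = 6.74°  ✓
  (2,5): δ = 28.63°  ✓
  (3,4): δ = 89.31°  ·
  (3,5): δ = 53.94°  ✓
  (4,5): δ = 144.63°  ·
antipodal pairs: 7

count = 7; pairs: (0,3), (1,3), (1,4), (1,5), (2,4), (2,5), (3,5)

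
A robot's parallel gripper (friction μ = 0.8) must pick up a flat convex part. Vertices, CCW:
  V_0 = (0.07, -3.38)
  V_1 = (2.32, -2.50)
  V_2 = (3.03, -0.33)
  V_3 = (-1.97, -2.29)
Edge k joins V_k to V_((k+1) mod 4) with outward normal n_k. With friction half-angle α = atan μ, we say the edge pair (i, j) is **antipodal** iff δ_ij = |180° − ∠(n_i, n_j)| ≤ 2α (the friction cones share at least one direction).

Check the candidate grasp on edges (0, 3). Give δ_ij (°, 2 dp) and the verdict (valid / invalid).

δ = 130.52°, invalid

α = atan 0.8 = 38.66°;  2α = 77.32°
edge 0: e_0 = (+2.25, +0.88);  n_0 = (+0.3642, -0.9313)
edge 3: e_3 = (+2.04, -1.09);  n_3 = (-0.4713, -0.8820)
∠(n_0, n_3) = 49.48°
δ = |180° − 49.48°| = 130.52°
130.52° > 2α = 77.32°  →  invalid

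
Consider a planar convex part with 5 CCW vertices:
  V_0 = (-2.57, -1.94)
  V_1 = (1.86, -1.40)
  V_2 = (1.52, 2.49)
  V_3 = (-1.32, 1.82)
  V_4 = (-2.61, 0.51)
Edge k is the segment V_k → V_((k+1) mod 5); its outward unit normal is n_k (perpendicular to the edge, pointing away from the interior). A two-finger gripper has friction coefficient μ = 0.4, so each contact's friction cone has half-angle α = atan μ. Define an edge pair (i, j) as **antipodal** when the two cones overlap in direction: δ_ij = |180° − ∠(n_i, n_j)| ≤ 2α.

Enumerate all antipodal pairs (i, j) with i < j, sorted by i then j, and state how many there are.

count = 3; pairs: (0,2), (0,3), (1,4)

α = atan 0.4 = 21.80°;  2α = 43.60°
n_0 = (+0.1210, -0.9927)
n_1 = (+0.9962, +0.0871)
n_2 = (-0.2296, +0.9733)
n_3 = (-0.7125, +0.7016)
n_4 = (-0.9999, -0.0163)
  (0,1): δ = 91.95°  ·
  (0,2): δ = 6.32°  ✓
  (0,3): δ = 38.49°  ✓
  (0,4): δ = 83.99°  ·
  (1,2): δ = 81.72°  ·
  (1,3): δ = 49.55°  ·
  (1,4): δ = 4.06°  ✓
  (2,3): δ = 147.83°  ·
  (2,4): δ = 102.34°  ·
  (3,4): δ = 134.51°  ·
antipodal pairs: 3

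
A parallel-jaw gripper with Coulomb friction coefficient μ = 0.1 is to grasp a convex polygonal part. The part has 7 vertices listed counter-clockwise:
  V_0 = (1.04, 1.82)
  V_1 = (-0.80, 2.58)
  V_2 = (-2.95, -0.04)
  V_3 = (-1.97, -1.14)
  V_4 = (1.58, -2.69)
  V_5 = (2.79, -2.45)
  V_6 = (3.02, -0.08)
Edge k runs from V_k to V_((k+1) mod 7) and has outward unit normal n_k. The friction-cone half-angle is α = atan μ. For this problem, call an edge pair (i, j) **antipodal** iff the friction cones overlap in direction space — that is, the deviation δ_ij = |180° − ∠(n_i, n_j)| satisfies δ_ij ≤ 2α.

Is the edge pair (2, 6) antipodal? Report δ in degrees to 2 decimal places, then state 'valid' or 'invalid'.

δ = 4.48°, valid

α = atan 0.1 = 5.71°;  2α = 11.42°
edge 2: e_2 = (+0.98, -1.10);  n_2 = (-0.7467, -0.6652)
edge 6: e_6 = (-1.98, +1.90);  n_6 = (+0.6924, +0.7215)
∠(n_2, n_6) = 175.52°
δ = |180° − 175.52°| = 4.48°
4.48° ≤ 2α = 11.42°  →  valid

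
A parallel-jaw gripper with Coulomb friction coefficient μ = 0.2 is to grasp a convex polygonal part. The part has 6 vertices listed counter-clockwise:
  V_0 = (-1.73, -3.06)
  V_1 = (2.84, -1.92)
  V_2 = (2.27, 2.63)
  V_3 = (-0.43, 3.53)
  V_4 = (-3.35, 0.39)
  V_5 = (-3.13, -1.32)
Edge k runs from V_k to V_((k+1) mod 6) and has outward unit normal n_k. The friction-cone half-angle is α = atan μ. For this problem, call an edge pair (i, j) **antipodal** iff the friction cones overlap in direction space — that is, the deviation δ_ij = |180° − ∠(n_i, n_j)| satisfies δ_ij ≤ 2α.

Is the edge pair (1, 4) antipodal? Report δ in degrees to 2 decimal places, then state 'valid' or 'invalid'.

α = atan 0.2 = 11.31°;  2α = 22.62°
edge 1: e_1 = (-0.57, +4.55);  n_1 = (+0.9922, +0.1243)
edge 4: e_4 = (+0.22, -1.71);  n_4 = (-0.9918, -0.1276)
∠(n_1, n_4) = 179.81°
δ = |180° − 179.81°| = 0.19°
0.19° ≤ 2α = 22.62°  →  valid

δ = 0.19°, valid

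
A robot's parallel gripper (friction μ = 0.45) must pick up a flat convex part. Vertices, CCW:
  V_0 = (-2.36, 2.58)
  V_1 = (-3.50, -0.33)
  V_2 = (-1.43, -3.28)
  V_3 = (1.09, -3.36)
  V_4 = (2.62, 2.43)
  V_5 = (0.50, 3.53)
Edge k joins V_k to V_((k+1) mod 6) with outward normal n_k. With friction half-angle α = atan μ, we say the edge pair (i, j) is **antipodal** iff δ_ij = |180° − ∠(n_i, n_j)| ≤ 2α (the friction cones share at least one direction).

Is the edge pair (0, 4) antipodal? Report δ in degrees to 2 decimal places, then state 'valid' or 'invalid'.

δ = 83.97°, invalid

α = atan 0.45 = 24.23°;  2α = 48.46°
edge 0: e_0 = (-1.14, -2.91);  n_0 = (-0.9311, +0.3648)
edge 4: e_4 = (-2.12, +1.10);  n_4 = (+0.4606, +0.8876)
∠(n_0, n_4) = 96.03°
δ = |180° − 96.03°| = 83.97°
83.97° > 2α = 48.46°  →  invalid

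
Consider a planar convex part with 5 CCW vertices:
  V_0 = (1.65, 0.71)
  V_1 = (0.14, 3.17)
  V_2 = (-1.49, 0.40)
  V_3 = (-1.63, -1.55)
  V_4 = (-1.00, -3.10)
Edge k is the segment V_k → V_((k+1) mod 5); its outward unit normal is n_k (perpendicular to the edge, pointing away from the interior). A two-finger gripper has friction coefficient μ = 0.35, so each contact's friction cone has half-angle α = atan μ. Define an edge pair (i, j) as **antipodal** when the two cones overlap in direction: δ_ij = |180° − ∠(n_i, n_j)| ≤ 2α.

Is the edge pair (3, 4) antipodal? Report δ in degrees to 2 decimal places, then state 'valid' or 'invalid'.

α = atan 0.35 = 19.29°;  2α = 38.58°
edge 3: e_3 = (+0.63, -1.55);  n_3 = (-0.9264, -0.3765)
edge 4: e_4 = (+2.65, +3.81);  n_4 = (+0.8209, -0.5710)
∠(n_3, n_4) = 123.06°
δ = |180° − 123.06°| = 56.94°
56.94° > 2α = 38.58°  →  invalid

δ = 56.94°, invalid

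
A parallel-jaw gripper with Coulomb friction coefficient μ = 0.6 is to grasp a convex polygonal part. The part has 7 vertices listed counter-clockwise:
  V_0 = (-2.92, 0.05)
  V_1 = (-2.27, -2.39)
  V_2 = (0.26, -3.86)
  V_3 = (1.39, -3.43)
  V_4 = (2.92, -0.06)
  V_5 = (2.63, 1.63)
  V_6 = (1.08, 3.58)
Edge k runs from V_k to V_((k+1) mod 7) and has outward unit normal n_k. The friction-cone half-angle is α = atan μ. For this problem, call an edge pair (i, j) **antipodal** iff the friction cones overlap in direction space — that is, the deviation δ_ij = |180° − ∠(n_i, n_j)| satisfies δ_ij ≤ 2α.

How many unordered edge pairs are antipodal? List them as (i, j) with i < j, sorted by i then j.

count = 8; pairs: (0,3), (0,4), (0,5), (1,4), (1,5), (2,6), (3,6), (4,6)

α = atan 0.6 = 30.96°;  2α = 61.93°
n_0 = (-0.9663, -0.2574)
n_1 = (-0.5024, -0.8646)
n_2 = (+0.3557, -0.9346)
n_3 = (+0.9106, -0.4134)
n_4 = (+0.9856, +0.1691)
n_5 = (+0.7828, +0.6222)
n_6 = (-0.6617, +0.7498)
  (0,1): δ = 135.07°  ·
  (0,2): δ = 84.08°  ·
  (0,3): δ = 39.34°  ✓
  (0,4): δ = 5.18°  ✓
  (0,5): δ = 23.56°  ✓
  (0,6): δ = 116.51°  ·
  (1,2): δ = 129.01°  ·
  (1,3): δ = 84.26°  ·
  (1,4): δ = 50.11°  ✓
  (1,5): δ = 21.36°  ✓
  (1,6): δ = 71.59°  ·
  (2,3): δ = 135.25°  ·
  (2,4): δ = 101.10°  ·
  (2,5): δ = 72.35°  ·
  (2,6): δ = 20.60°  ✓
  (3,4): δ = 145.84°  ·
  (3,5): δ = 117.10°  ·
  (3,6): δ = 24.15°  ✓
  (4,5): δ = 151.26°  ·
  (4,6): δ = 58.31°  ✓
  (5,6): δ = 87.05°  ·
antipodal pairs: 8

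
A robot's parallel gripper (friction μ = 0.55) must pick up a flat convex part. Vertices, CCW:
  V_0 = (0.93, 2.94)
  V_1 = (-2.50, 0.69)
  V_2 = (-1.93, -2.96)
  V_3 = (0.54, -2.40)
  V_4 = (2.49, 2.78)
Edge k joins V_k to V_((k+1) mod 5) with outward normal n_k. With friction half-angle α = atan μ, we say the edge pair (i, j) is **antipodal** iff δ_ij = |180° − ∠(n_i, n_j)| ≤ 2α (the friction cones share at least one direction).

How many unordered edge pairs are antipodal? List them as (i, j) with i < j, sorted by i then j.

α = atan 0.55 = 28.81°;  2α = 57.62°
n_0 = (-0.5485, +0.8362)
n_1 = (-0.9880, -0.1543)
n_2 = (+0.2211, -0.9752)
n_3 = (+0.9359, -0.3523)
n_4 = (+0.1020, +0.9948)
  (0,1): δ = 114.39°  ·
  (0,2): δ = 20.49°  ✓
  (0,3): δ = 36.11°  ✓
  (0,4): δ = 140.88°  ·
  (1,2): δ = 86.10°  ·
  (1,3): δ = 29.50°  ✓
  (1,4): δ = 75.27°  ·
  (2,3): δ = 123.40°  ·
  (2,4): δ = 18.63°  ✓
  (3,4): δ = 75.23°  ·
antipodal pairs: 4

count = 4; pairs: (0,2), (0,3), (1,3), (2,4)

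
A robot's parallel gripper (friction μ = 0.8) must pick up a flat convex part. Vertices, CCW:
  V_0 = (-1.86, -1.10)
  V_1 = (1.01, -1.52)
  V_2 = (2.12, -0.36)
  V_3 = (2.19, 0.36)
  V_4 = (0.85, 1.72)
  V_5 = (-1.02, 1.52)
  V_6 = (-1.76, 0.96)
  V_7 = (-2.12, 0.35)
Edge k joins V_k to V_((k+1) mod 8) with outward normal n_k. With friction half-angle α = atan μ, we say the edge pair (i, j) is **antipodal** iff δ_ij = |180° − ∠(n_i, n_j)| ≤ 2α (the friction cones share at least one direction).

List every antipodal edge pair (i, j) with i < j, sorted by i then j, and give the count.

count = 13; pairs: (0,3), (0,4), (0,5), (0,6), (1,4), (1,5), (1,6), (1,7), (2,5), (2,6), (2,7), (3,6), (3,7)

α = atan 0.8 = 38.66°;  2α = 77.32°
n_0 = (-0.1448, -0.9895)
n_1 = (+0.7225, -0.6914)
n_2 = (+0.9953, -0.0968)
n_3 = (+0.7123, +0.7018)
n_4 = (-0.1063, +0.9943)
n_5 = (-0.6034, +0.7974)
n_6 = (-0.8612, +0.5083)
n_7 = (-0.9843, -0.1765)
  (0,1): δ = 125.41°  ·
  (0,2): δ = 87.23°  ·
  (0,3): δ = 37.10°  ✓
  (0,4): δ = 14.43°  ✓
  (0,5): δ = 45.44°  ✓
  (0,6): δ = 67.78°  ✓
  (0,7): δ = 108.49°  ·
  (1,2): δ = 141.81°  ·
  (1,3): δ = 91.69°  ·
  (1,4): δ = 40.16°  ✓
  (1,5): δ = 9.14°  ✓
  (1,6): δ = 13.19°  ✓
  (1,7): δ = 53.90°  ✓
  (2,3): δ = 129.87°  ·
  (2,4): δ = 78.34°  ·
  (2,5): δ = 47.33°  ✓
  (2,6): δ = 24.99°  ✓
  (2,7): δ = 15.72°  ✓
  (3,4): δ = 128.47°  ·
  (3,5): δ = 97.46°  ·
  (3,6): δ = 75.12°  ✓
  (3,7): δ = 34.41°  ✓
  (4,5): δ = 148.99°  ·
  (4,6): δ = 126.65°  ·
  (4,7): δ = 85.94°  ·
  (5,6): δ = 157.66°  ·
  (5,7): δ = 116.95°  ·
  (6,7): δ = 139.29°  ·
antipodal pairs: 13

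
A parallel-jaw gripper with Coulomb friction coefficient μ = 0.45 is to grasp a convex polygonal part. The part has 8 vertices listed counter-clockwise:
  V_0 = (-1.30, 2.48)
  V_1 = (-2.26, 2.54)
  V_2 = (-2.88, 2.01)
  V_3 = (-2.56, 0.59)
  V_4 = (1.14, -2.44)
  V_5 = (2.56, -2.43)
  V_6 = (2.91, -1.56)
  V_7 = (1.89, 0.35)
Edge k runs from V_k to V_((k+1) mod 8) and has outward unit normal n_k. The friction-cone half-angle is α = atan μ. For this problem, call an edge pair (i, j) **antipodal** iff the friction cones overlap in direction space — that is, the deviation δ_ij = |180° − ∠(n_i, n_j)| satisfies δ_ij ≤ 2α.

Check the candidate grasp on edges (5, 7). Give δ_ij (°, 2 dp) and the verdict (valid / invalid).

α = atan 0.45 = 24.23°;  2α = 48.46°
edge 5: e_5 = (+0.35, +0.87);  n_5 = (+0.9277, -0.3732)
edge 7: e_7 = (-3.19, +2.13);  n_7 = (+0.5553, +0.8316)
∠(n_5, n_7) = 78.18°
δ = |180° − 78.18°| = 101.82°
101.82° > 2α = 48.46°  →  invalid

δ = 101.82°, invalid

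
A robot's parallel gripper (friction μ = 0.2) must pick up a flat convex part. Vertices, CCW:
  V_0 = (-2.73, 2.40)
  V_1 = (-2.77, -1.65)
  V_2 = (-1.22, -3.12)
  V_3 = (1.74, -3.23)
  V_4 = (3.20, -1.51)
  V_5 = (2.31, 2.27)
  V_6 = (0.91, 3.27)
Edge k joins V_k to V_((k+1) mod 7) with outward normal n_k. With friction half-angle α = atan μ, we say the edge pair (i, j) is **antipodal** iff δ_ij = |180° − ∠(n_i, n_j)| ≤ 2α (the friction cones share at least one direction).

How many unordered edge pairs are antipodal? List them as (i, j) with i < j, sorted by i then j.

α = atan 0.2 = 11.31°;  2α = 22.62°
n_0 = (-1.0000, +0.0099)
n_1 = (-0.6881, -0.7256)
n_2 = (-0.0371, -0.9993)
n_3 = (+0.7624, -0.6471)
n_4 = (+0.9734, +0.2292)
n_5 = (+0.5812, +0.8137)
n_6 = (-0.2325, +0.9726)
  (0,1): δ = 132.92°  ·
  (0,2): δ = 91.56°  ·
  (0,3): δ = 39.76°  ·
  (0,4): δ = 13.81°  ✓
  (0,5): δ = 55.03°  ·
  (0,6): δ = 104.01°  ·
  (1,2): δ = 138.65°  ·
  (1,3): δ = 86.84°  ·
  (1,4): δ = 33.27°  ·
  (1,5): δ = 7.94°  ✓
  (1,6): δ = 56.92°  ·
  (2,3): δ = 128.20°  ·
  (2,4): δ = 74.62°  ·
  (2,5): δ = 33.41°  ·
  (2,6): δ = 15.57°  ✓
  (3,4): δ = 126.43°  ·
  (3,5): δ = 85.21°  ·
  (3,6): δ = 36.23°  ·
  (4,5): δ = 138.79°  ·
  (4,6): δ = 89.81°  ·
  (5,6): δ = 131.02°  ·
antipodal pairs: 3

count = 3; pairs: (0,4), (1,5), (2,6)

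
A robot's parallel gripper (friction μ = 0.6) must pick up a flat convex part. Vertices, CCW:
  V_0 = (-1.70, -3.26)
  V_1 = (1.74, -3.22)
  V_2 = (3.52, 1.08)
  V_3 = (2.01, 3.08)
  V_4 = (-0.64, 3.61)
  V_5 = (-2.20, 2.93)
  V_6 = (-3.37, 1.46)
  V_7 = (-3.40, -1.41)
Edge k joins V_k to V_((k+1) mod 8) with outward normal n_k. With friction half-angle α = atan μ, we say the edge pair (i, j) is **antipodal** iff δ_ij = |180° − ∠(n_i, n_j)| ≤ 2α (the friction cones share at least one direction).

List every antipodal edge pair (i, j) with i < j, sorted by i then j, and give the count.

α = atan 0.6 = 30.96°;  2α = 61.93°
n_0 = (+0.0116, -0.9999)
n_1 = (+0.9240, -0.3825)
n_2 = (+0.7981, +0.6026)
n_3 = (+0.1961, +0.9806)
n_4 = (-0.3996, +0.9167)
n_5 = (-0.7824, +0.6227)
n_6 = (-0.9999, +0.0105)
n_7 = (-0.7363, -0.6766)
  (0,1): δ = 113.15°  ·
  (0,2): δ = 53.61°  ✓
  (0,3): δ = 11.98°  ✓
  (0,4): δ = 22.89°  ✓
  (0,5): δ = 50.82°  ✓
  (0,6): δ = 88.73°  ·
  (0,7): δ = 131.91°  ·
  (1,2): δ = 120.46°  ·
  (1,3): δ = 78.82°  ·
  (1,4): δ = 43.96°  ✓
  (1,5): δ = 16.03°  ✓
  (1,6): δ = 21.89°  ✓
  (1,7): δ = 65.07°  ·
  (2,3): δ = 138.36°  ·
  (2,4): δ = 103.50°  ·
  (2,5): δ = 75.57°  ·
  (2,6): δ = 37.65°  ✓
  (2,7): δ = 5.53°  ✓
  (3,4): δ = 145.14°  ·
  (3,5): δ = 117.21°  ·
  (3,6): δ = 79.29°  ·
  (3,7): δ = 36.11°  ✓
  (4,5): δ = 152.07°  ·
  (4,6): δ = 114.15°  ·
  (4,7): δ = 70.97°  ·
  (5,6): δ = 142.08°  ·
  (5,7): δ = 98.90°  ·
  (6,7): δ = 136.82°  ·
antipodal pairs: 10

count = 10; pairs: (0,2), (0,3), (0,4), (0,5), (1,4), (1,5), (1,6), (2,6), (2,7), (3,7)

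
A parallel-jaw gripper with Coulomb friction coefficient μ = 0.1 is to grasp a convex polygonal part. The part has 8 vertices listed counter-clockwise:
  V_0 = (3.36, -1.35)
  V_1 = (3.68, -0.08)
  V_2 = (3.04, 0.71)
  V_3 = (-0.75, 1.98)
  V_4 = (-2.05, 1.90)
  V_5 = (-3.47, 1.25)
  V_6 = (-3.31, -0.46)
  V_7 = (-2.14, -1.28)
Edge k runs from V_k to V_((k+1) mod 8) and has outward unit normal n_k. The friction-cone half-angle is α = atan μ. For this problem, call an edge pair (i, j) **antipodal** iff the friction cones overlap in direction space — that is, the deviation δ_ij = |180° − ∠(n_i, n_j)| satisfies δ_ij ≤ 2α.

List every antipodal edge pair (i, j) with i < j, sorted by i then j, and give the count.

count = 1; pairs: (3,7)

α = atan 0.1 = 5.71°;  2α = 11.42°
n_0 = (+0.9697, -0.2443)
n_1 = (+0.7770, +0.6295)
n_2 = (+0.3177, +0.9482)
n_3 = (-0.0614, +0.9981)
n_4 = (-0.4162, +0.9093)
n_5 = (-0.9957, -0.0932)
n_6 = (-0.5739, -0.8189)
n_7 = (-0.0127, -0.9999)
  (0,1): δ = 126.85°  ·
  (0,2): δ = 94.38°  ·
  (0,3): δ = 72.34°  ·
  (0,4): δ = 51.26°  ·
  (0,5): δ = 19.49°  ·
  (0,6): δ = 69.12°  ·
  (0,7): δ = 103.41°  ·
  (1,2): δ = 147.54°  ·
  (1,3): δ = 125.49°  ·
  (1,4): δ = 104.42°  ·
  (1,5): δ = 33.67°  ·
  (1,6): δ = 15.96°  ·
  (1,7): δ = 50.26°  ·
  (2,3): δ = 157.95°  ·
  (2,4): δ = 136.88°  ·
  (2,5): δ = 66.13°  ·
  (2,6): δ = 16.50°  ·
  (2,7): δ = 17.80°  ·
  (3,4): δ = 158.93°  ·
  (3,5): δ = 88.18°  ·
  (3,6): δ = 38.55°  ·
  (3,7): δ = 4.25°  ✓
  (4,5): δ = 109.25°  ·
  (4,6): δ = 59.62°  ·
  (4,7): δ = 25.32°  ·
  (5,6): δ = 130.37°  ·
  (5,7): δ = 96.07°  ·
  (6,7): δ = 145.70°  ·
antipodal pairs: 1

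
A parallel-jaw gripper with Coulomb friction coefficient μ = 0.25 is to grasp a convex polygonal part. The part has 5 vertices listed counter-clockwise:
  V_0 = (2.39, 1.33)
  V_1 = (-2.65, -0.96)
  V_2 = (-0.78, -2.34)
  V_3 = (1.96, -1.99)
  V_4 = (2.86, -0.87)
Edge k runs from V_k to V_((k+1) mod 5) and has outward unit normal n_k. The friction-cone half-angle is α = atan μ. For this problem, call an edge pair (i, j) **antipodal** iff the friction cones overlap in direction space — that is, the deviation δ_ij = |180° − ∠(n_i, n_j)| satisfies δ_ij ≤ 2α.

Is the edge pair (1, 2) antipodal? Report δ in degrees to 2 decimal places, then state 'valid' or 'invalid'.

α = atan 0.25 = 14.04°;  2α = 28.07°
edge 1: e_1 = (+1.87, -1.38);  n_1 = (-0.5938, -0.8046)
edge 2: e_2 = (+2.74, +0.35);  n_2 = (+0.1267, -0.9919)
∠(n_1, n_2) = 43.71°
δ = |180° − 43.71°| = 136.29°
136.29° > 2α = 28.07°  →  invalid

δ = 136.29°, invalid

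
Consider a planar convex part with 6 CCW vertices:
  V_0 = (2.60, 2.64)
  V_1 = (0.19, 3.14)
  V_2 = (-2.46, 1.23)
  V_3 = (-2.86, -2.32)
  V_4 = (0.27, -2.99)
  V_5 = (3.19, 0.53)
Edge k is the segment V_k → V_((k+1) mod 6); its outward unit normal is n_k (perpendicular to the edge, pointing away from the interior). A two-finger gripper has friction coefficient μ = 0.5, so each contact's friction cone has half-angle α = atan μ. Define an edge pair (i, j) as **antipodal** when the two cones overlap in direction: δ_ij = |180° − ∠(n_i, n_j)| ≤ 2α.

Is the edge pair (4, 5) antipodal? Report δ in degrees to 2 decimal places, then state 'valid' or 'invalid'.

α = atan 0.5 = 26.57°;  2α = 53.13°
edge 4: e_4 = (+2.92, +3.52);  n_4 = (+0.7697, -0.6385)
edge 5: e_5 = (-0.59, +2.11);  n_5 = (+0.9631, +0.2693)
∠(n_4, n_5) = 55.30°
δ = |180° − 55.30°| = 124.70°
124.70° > 2α = 53.13°  →  invalid

δ = 124.70°, invalid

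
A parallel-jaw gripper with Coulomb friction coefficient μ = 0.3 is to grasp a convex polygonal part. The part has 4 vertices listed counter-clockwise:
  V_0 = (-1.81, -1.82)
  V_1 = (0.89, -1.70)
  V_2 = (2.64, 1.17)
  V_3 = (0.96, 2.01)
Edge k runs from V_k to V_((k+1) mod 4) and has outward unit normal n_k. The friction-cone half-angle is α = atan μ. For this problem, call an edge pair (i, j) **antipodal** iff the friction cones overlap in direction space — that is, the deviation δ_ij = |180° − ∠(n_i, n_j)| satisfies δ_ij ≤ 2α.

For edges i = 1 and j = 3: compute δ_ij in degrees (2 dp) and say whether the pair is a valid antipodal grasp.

α = atan 0.3 = 16.70°;  2α = 33.40°
edge 1: e_1 = (+1.75, +2.87);  n_1 = (+0.8538, -0.5206)
edge 3: e_3 = (-2.77, -3.83);  n_3 = (-0.8103, +0.5860)
∠(n_1, n_3) = 175.50°
δ = |180° − 175.50°| = 4.50°
4.50° ≤ 2α = 33.40°  →  valid

δ = 4.50°, valid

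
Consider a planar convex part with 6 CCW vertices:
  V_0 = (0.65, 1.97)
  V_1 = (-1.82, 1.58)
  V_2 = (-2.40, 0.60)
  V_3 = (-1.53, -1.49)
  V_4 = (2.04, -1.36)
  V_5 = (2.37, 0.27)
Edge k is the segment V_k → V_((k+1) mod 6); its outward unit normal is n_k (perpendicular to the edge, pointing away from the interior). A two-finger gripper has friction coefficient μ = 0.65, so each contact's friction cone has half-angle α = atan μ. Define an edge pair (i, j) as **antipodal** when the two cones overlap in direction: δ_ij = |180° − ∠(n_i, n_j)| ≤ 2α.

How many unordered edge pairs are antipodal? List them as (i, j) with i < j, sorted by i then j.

count = 6; pairs: (0,3), (1,3), (1,4), (2,4), (2,5), (3,5)

α = atan 0.65 = 33.02°;  2α = 66.05°
n_0 = (-0.1560, +0.9878)
n_1 = (-0.8606, +0.5093)
n_2 = (-0.9232, -0.3843)
n_3 = (+0.0364, -0.9993)
n_4 = (+0.9801, -0.1984)
n_5 = (+0.7030, +0.7112)
  (0,1): δ = 129.59°  ·
  (0,2): δ = 76.37°  ·
  (0,3): δ = 6.89°  ✓
  (0,4): δ = 69.58°  ·
  (0,5): δ = 126.36°  ·
  (1,2): δ = 126.78°  ·
  (1,3): δ = 57.30°  ✓
  (1,4): δ = 19.17°  ✓
  (1,5): δ = 75.95°  ·
  (2,3): δ = 110.51°  ·
  (2,4): δ = 34.05°  ✓
  (2,5): δ = 22.73°  ✓
  (3,4): δ = 103.53°  ·
  (3,5): δ = 46.75°  ✓
  (4,5): δ = 123.22°  ·
antipodal pairs: 6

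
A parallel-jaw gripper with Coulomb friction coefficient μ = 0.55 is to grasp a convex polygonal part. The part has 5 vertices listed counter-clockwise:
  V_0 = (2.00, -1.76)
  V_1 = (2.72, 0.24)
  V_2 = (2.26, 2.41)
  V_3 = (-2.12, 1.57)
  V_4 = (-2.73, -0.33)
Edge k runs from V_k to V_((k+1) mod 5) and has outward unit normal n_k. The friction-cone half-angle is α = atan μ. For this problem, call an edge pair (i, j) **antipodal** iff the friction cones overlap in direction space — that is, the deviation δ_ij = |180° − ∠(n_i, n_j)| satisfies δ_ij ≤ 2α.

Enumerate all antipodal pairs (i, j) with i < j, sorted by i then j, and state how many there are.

count = 3; pairs: (0,3), (1,3), (2,4)

α = atan 0.55 = 28.81°;  2α = 57.62°
n_0 = (+0.9409, -0.3387)
n_1 = (+0.9783, +0.2074)
n_2 = (-0.1883, +0.9821)
n_3 = (-0.9521, +0.3057)
n_4 = (-0.2894, -0.9572)
  (0,1): δ = 148.23°  ·
  (0,2): δ = 59.34°  ·
  (0,3): δ = 2.00°  ✓
  (0,4): δ = 92.98°  ·
  (1,2): δ = 91.11°  ·
  (1,3): δ = 29.77°  ✓
  (1,4): δ = 61.21°  ·
  (2,3): δ = 118.66°  ·
  (2,4): δ = 27.68°  ✓
  (3,4): δ = 89.02°  ·
antipodal pairs: 3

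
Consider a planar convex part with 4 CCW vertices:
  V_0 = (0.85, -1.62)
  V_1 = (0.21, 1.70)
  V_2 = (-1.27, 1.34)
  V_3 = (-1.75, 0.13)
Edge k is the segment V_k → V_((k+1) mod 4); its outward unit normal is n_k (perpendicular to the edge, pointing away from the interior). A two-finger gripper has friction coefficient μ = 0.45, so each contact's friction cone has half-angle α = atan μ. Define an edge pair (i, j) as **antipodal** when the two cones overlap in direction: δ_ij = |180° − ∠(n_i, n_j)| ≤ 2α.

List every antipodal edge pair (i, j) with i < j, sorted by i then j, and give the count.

α = atan 0.45 = 24.23°;  2α = 48.46°
n_0 = (+0.9819, +0.1893)
n_1 = (-0.2364, +0.9717)
n_2 = (-0.9295, +0.3687)
n_3 = (-0.5584, -0.8296)
  (0,1): δ = 87.24°  ·
  (0,2): δ = 32.55°  ✓
  (0,3): δ = 45.15°  ✓
  (1,2): δ = 125.31°  ·
  (1,3): δ = 47.61°  ✓
  (2,3): δ = 102.31°  ·
antipodal pairs: 3

count = 3; pairs: (0,2), (0,3), (1,3)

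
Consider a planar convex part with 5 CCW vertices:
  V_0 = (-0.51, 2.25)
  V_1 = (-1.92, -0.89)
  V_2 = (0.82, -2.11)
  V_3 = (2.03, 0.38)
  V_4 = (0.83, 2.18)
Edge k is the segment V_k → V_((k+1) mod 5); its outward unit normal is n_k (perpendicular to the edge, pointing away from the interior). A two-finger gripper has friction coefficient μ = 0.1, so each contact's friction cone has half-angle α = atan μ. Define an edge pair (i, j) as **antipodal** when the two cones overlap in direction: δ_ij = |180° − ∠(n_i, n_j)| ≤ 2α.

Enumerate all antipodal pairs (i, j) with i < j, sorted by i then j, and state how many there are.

count = 1; pairs: (0,2)

α = atan 0.1 = 5.71°;  2α = 11.42°
n_0 = (-0.9122, +0.4096)
n_1 = (-0.4068, -0.9135)
n_2 = (+0.8994, -0.4371)
n_3 = (+0.8321, +0.5547)
n_4 = (+0.0522, +0.9986)
  (0,1): δ = 89.82°  ·
  (0,2): δ = 1.73°  ✓
  (0,3): δ = 57.87°  ·
  (0,4): δ = 111.19°  ·
  (1,2): δ = 91.92°  ·
  (1,3): δ = 32.31°  ·
  (1,4): δ = 21.01°  ·
  (2,3): δ = 120.39°  ·
  (2,4): δ = 67.07°  ·
  (3,4): δ = 126.68°  ·
antipodal pairs: 1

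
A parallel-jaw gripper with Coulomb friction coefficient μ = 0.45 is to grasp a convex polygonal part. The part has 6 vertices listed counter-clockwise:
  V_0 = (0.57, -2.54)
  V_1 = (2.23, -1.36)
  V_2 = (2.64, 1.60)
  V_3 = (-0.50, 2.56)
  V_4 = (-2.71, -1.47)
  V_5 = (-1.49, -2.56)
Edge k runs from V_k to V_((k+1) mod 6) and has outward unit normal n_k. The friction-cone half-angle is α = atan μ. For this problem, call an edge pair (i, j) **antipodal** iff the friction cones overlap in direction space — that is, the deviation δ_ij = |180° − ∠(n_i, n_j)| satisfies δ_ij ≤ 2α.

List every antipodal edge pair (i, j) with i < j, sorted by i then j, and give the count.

count = 4; pairs: (0,3), (1,3), (2,4), (2,5)

α = atan 0.45 = 24.23°;  2α = 48.46°
n_0 = (+0.5794, -0.8151)
n_1 = (+0.9905, -0.1372)
n_2 = (+0.2924, +0.9563)
n_3 = (-0.8768, +0.4808)
n_4 = (-0.6663, -0.7457)
n_5 = (+0.0097, -1.0000)
  (0,1): δ = 133.29°  ·
  (0,2): δ = 52.41°  ·
  (0,3): δ = 25.85°  ✓
  (0,4): δ = 102.81°  ·
  (0,5): δ = 145.15°  ·
  (1,2): δ = 99.11°  ·
  (1,3): δ = 20.85°  ✓
  (1,4): δ = 56.11°  ·
  (1,5): δ = 98.44°  ·
  (2,3): δ = 101.74°  ·
  (2,4): δ = 24.78°  ✓
  (2,5): δ = 17.56°  ✓
  (3,4): δ = 103.04°  ·
  (3,5): δ = 60.70°  ·
  (4,5): δ = 137.66°  ·
antipodal pairs: 4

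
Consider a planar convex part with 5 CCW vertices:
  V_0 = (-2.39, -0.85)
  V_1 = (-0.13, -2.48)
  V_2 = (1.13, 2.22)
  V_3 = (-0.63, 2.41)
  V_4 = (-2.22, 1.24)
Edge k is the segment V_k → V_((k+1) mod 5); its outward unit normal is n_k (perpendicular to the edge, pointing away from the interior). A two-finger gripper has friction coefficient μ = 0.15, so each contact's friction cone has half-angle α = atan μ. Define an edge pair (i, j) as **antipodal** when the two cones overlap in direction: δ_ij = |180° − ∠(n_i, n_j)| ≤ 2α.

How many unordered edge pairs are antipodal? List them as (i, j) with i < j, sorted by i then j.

count = 1; pairs: (1,4)

α = atan 0.15 = 8.53°;  2α = 17.06°
n_0 = (-0.5850, -0.8111)
n_1 = (+0.9659, -0.2589)
n_2 = (+0.1073, +0.9942)
n_3 = (-0.5927, +0.8054)
n_4 = (-0.9967, +0.0811)
  (0,1): δ = 69.21°  ·
  (0,2): δ = 29.64°  ·
  (0,3): δ = 72.15°  ·
  (0,4): δ = 121.15°  ·
  (1,2): δ = 81.15°  ·
  (1,3): δ = 38.65°  ·
  (1,4): δ = 10.36°  ✓
  (2,3): δ = 137.49°  ·
  (2,4): δ = 88.49°  ·
  (3,4): δ = 131.00°  ·
antipodal pairs: 1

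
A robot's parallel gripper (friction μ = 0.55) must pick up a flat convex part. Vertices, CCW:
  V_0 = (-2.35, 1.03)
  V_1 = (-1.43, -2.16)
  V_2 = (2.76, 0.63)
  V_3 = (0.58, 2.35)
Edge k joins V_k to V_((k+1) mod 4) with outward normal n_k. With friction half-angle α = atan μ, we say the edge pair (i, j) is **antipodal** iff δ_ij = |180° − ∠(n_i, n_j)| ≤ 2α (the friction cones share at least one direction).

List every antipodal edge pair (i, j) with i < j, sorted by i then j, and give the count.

α = atan 0.55 = 28.81°;  2α = 57.62°
n_0 = (-0.9608, -0.2771)
n_1 = (+0.5542, -0.8324)
n_2 = (+0.6194, +0.7851)
n_3 = (-0.4108, +0.9117)
  (0,1): δ = 72.43°  ·
  (0,2): δ = 35.64°  ✓
  (0,3): δ = 98.16°  ·
  (1,2): δ = 71.93°  ·
  (1,3): δ = 9.41°  ✓
  (2,3): δ = 117.47°  ·
antipodal pairs: 2

count = 2; pairs: (0,2), (1,3)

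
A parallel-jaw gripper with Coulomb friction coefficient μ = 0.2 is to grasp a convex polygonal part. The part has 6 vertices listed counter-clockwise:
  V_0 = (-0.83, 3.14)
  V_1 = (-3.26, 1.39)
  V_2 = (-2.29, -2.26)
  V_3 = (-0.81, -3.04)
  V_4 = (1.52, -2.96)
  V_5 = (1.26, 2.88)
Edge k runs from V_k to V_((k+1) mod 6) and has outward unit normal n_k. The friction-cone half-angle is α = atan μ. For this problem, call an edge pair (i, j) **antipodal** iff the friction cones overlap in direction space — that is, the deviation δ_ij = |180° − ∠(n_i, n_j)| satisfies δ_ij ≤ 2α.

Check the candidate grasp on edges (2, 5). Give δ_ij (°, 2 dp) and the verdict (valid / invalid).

α = atan 0.2 = 11.31°;  2α = 22.62°
edge 2: e_2 = (+1.48, -0.78);  n_2 = (-0.4662, -0.8847)
edge 5: e_5 = (-2.09, +0.26);  n_5 = (+0.1235, +0.9924)
∠(n_2, n_5) = 159.30°
δ = |180° − 159.30°| = 20.70°
20.70° ≤ 2α = 22.62°  →  valid

δ = 20.70°, valid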